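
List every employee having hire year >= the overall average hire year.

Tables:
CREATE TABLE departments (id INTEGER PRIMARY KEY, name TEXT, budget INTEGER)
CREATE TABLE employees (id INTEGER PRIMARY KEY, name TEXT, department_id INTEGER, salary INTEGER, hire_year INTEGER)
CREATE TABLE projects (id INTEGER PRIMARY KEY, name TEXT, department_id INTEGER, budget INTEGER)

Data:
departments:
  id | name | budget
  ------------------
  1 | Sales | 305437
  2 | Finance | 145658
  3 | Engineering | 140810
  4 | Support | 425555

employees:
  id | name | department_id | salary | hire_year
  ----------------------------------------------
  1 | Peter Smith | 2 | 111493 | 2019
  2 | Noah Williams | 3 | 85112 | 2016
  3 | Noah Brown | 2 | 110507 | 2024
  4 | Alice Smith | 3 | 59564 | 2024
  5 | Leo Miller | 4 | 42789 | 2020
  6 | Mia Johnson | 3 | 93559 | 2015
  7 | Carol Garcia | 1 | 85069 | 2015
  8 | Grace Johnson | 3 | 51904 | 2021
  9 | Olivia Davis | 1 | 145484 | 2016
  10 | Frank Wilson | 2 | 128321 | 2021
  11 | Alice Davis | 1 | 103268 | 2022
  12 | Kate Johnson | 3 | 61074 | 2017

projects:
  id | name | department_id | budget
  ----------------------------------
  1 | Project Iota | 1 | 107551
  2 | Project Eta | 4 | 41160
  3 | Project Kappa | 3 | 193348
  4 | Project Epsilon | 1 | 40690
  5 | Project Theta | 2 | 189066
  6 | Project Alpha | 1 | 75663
SELECT name, hire_year FROM employees WHERE hire_year >= (SELECT AVG(hire_year) FROM employees)

Execution result:
name | hire_year
Noah Brown | 2024
Alice Smith | 2024
Leo Miller | 2020
Grace Johnson | 2021
Frank Wilson | 2021
Alice Davis | 2022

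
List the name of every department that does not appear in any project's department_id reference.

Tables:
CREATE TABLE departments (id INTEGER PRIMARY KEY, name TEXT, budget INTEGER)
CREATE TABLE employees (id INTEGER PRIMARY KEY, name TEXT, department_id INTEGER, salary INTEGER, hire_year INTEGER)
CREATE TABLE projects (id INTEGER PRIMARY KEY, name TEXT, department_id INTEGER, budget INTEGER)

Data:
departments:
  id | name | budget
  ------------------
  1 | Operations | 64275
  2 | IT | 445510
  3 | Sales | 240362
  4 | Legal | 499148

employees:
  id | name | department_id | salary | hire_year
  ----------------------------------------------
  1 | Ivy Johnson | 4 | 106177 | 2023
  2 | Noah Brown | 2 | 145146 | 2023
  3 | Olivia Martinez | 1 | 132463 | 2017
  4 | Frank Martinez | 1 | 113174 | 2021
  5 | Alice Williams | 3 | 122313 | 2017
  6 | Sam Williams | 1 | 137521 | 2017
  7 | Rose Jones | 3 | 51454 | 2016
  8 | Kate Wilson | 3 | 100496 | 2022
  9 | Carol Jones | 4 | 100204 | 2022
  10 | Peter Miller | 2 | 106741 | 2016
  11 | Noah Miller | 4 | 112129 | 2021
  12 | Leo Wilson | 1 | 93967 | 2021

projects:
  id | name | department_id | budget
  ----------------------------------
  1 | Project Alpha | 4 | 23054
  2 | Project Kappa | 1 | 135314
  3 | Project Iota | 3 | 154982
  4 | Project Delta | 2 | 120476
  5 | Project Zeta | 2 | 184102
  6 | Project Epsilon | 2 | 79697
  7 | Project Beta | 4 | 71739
SELECT p.name FROM departments p LEFT JOIN projects c ON c.department_id = p.id WHERE c.id IS NULL

Execution result:
(no rows)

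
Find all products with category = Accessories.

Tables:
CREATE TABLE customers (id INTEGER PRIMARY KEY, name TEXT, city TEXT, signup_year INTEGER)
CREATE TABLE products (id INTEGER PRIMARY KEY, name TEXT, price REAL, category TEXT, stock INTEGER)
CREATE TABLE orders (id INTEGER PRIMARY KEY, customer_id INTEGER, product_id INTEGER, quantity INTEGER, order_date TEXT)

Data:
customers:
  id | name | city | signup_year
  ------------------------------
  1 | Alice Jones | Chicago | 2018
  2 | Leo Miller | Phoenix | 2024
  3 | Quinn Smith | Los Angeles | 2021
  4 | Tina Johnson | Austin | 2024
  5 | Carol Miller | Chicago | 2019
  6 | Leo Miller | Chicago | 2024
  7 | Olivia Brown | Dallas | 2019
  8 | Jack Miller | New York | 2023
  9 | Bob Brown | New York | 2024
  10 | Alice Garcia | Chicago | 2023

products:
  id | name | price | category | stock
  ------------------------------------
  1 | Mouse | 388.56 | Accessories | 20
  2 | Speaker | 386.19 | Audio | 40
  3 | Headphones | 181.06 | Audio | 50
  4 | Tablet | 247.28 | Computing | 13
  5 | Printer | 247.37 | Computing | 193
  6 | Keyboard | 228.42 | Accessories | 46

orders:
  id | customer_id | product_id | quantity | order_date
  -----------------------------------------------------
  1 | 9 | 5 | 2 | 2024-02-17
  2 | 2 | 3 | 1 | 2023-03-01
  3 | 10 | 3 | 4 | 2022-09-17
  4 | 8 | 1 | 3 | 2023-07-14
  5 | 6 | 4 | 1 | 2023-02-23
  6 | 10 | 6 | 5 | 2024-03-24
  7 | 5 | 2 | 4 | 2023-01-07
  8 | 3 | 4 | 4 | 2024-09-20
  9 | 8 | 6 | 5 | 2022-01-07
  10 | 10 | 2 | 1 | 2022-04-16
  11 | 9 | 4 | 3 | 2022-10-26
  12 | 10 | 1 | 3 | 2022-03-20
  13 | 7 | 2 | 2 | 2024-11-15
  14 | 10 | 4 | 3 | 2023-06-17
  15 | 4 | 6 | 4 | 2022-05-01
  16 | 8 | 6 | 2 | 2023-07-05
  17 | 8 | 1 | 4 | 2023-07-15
SELECT name, category FROM products WHERE category = 'Accessories'

Execution result:
name | category
Mouse | Accessories
Keyboard | Accessories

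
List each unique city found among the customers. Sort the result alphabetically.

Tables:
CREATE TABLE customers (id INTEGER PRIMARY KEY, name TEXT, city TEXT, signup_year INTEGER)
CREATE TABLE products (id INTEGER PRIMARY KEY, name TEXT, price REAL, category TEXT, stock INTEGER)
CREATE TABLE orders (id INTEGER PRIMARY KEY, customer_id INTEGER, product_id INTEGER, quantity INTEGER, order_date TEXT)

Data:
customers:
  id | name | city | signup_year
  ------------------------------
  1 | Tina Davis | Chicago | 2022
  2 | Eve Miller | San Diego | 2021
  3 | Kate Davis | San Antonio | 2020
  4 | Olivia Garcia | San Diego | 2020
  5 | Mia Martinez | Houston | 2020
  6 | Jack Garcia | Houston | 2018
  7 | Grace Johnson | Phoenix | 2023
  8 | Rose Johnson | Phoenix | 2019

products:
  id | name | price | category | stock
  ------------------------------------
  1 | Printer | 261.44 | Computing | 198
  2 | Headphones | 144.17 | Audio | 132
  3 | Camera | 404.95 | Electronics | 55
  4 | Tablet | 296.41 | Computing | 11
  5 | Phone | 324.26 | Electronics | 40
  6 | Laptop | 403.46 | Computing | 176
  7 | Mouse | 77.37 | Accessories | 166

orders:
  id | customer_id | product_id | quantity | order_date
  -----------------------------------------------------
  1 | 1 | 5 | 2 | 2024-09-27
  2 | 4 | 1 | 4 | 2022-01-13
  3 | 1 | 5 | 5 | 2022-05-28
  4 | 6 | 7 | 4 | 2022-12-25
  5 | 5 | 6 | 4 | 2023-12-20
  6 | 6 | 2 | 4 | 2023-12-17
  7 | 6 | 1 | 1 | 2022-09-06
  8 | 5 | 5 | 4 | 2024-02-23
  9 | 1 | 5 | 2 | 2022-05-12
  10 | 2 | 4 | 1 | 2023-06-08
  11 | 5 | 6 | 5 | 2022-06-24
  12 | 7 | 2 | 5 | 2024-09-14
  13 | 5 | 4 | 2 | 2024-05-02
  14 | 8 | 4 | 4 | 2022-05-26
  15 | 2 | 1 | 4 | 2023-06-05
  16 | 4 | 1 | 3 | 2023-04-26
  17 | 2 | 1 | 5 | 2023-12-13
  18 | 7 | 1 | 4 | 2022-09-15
SELECT DISTINCT city FROM customers ORDER BY city

Execution result:
city
Chicago
Houston
Phoenix
San Antonio
San Diego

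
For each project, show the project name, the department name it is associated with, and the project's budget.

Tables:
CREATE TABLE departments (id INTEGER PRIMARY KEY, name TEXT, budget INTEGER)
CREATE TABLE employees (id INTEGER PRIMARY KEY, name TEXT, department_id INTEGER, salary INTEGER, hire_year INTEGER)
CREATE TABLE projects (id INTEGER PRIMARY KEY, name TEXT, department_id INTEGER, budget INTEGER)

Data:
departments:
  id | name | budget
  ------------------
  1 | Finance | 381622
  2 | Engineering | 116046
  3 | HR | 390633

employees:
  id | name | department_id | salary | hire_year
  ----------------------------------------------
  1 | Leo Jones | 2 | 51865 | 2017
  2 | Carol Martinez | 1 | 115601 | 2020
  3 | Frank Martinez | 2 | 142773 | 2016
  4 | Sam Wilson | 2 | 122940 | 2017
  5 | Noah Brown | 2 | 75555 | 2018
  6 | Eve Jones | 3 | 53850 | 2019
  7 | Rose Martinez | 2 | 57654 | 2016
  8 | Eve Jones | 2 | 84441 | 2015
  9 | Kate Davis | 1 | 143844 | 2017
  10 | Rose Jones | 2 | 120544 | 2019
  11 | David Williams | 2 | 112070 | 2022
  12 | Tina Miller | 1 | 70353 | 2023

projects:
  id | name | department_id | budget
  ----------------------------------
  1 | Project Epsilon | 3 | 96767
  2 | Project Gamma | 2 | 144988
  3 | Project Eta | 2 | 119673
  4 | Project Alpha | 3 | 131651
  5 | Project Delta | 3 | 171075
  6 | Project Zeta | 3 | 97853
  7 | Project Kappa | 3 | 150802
SELECT c.name, p.name AS department, c.budget FROM projects c JOIN departments p ON c.department_id = p.id

Execution result:
name | department | budget
Project Epsilon | HR | 96767
Project Gamma | Engineering | 144988
Project Eta | Engineering | 119673
Project Alpha | HR | 131651
Project Delta | HR | 171075
Project Zeta | HR | 97853
Project Kappa | HR | 150802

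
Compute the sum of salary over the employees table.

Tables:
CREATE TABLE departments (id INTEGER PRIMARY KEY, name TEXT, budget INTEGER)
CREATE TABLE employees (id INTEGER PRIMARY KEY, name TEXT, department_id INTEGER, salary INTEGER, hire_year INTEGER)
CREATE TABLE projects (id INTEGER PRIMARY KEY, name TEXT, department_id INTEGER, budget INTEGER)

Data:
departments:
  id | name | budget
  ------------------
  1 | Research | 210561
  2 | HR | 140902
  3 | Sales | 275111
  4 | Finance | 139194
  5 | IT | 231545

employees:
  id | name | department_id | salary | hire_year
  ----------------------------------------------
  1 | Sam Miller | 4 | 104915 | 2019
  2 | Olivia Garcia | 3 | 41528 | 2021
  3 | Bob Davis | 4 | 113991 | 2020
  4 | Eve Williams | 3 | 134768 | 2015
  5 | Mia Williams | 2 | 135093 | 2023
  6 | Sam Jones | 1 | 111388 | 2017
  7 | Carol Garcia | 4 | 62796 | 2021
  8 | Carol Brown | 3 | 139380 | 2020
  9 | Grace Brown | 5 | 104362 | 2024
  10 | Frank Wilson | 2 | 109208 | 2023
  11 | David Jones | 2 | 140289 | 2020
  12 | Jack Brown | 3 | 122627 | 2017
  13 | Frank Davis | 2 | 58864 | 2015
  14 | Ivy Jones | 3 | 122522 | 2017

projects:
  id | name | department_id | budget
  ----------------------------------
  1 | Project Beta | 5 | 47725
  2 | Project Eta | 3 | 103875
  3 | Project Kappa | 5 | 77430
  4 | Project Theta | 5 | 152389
SELECT SUM(salary) FROM employees

Execution result:
1501731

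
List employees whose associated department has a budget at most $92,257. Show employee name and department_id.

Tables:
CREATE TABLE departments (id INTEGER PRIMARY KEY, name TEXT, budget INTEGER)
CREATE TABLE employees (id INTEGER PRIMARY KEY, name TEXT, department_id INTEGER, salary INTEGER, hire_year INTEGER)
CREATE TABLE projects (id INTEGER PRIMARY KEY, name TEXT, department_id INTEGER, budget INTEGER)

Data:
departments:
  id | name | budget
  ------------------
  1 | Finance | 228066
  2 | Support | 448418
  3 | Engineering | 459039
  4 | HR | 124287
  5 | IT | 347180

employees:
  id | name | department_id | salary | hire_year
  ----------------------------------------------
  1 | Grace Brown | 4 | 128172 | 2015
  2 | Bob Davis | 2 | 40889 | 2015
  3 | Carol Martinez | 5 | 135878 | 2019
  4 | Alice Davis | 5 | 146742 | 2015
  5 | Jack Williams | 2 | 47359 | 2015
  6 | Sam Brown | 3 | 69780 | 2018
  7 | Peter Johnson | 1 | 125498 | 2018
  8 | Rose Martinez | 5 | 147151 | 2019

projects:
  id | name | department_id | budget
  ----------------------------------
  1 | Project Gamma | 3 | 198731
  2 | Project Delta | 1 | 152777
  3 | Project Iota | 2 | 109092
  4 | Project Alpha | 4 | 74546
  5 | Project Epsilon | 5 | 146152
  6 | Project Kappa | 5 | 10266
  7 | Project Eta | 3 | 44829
SELECT name, department_id FROM employees WHERE department_id IN (SELECT id FROM departments WHERE budget <= 92257)

Execution result:
(no rows)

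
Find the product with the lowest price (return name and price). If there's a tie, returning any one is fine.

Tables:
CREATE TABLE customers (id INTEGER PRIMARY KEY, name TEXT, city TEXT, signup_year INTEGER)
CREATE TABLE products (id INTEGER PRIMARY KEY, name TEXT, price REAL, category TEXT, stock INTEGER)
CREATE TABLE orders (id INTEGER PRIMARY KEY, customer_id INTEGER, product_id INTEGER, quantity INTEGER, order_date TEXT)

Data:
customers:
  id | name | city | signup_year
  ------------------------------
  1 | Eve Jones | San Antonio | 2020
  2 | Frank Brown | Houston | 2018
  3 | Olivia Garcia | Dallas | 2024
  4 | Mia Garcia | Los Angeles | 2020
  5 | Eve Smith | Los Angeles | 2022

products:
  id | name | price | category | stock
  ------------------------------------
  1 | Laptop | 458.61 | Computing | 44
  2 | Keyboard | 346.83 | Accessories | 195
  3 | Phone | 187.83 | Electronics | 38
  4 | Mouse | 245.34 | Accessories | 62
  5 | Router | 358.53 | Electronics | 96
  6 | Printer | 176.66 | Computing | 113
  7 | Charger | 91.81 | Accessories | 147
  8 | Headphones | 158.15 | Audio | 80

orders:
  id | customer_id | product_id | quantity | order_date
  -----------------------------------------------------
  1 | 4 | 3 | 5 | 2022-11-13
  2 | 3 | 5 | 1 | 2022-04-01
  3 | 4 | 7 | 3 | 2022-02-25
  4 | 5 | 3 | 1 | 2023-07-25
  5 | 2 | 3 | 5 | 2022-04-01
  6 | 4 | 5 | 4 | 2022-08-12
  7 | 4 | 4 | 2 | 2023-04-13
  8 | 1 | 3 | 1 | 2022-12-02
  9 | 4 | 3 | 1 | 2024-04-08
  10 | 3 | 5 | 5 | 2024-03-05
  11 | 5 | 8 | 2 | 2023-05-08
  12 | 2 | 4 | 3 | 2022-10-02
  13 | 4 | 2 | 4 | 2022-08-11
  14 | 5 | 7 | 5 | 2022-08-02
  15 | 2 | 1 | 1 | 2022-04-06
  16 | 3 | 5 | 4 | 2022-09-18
SELECT name, price FROM products ORDER BY price ASC LIMIT 1

Execution result:
name | price
Charger | 91.81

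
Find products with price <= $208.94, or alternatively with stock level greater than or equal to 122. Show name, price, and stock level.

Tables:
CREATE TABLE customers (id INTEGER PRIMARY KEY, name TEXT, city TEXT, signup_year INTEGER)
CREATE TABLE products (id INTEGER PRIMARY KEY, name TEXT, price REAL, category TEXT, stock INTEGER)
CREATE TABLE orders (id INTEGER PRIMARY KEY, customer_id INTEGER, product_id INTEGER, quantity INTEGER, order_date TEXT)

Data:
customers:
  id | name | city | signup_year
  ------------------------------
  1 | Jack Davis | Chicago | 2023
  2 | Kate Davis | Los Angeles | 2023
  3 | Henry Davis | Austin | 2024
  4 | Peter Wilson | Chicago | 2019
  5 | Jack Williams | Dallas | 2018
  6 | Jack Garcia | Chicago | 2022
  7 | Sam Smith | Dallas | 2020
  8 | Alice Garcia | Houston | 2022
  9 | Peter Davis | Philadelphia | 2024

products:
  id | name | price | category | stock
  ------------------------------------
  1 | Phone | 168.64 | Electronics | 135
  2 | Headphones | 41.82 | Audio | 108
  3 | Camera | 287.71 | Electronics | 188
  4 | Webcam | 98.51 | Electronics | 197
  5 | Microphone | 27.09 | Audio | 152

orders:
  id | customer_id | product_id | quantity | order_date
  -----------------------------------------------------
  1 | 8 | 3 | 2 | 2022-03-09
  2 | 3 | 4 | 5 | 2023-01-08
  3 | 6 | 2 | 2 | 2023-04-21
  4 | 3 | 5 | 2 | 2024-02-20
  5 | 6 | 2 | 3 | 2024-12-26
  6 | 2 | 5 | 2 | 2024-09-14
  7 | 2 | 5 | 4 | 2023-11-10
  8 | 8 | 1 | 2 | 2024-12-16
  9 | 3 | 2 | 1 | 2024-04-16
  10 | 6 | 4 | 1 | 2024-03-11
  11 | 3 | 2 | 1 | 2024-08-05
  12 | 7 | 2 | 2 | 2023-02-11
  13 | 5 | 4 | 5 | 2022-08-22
SELECT name, price, stock FROM products WHERE price <= 208.94 OR stock >= 122

Execution result:
name | price | stock
Phone | 168.64 | 135
Headphones | 41.82 | 108
Camera | 287.71 | 188
Webcam | 98.51 | 197
Microphone | 27.09 | 152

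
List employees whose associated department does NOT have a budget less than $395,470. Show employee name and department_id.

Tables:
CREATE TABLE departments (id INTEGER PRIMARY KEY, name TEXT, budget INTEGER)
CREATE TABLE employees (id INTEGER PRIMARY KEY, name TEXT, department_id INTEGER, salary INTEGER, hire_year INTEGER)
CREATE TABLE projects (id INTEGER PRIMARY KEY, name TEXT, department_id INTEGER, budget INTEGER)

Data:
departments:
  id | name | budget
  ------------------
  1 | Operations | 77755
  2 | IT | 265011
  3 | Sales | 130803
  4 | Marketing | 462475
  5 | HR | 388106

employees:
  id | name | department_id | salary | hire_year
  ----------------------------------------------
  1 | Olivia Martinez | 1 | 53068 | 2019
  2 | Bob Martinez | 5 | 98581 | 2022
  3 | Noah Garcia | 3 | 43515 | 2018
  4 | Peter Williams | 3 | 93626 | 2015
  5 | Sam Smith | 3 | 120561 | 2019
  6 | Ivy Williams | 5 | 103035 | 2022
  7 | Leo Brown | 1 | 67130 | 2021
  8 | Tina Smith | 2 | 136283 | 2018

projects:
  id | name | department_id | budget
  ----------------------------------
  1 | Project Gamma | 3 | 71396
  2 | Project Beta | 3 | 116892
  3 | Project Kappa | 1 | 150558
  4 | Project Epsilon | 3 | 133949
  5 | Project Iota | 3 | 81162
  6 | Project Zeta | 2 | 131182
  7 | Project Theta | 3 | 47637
SELECT name, department_id FROM employees WHERE department_id NOT IN (SELECT id FROM departments WHERE budget < 395470)

Execution result:
(no rows)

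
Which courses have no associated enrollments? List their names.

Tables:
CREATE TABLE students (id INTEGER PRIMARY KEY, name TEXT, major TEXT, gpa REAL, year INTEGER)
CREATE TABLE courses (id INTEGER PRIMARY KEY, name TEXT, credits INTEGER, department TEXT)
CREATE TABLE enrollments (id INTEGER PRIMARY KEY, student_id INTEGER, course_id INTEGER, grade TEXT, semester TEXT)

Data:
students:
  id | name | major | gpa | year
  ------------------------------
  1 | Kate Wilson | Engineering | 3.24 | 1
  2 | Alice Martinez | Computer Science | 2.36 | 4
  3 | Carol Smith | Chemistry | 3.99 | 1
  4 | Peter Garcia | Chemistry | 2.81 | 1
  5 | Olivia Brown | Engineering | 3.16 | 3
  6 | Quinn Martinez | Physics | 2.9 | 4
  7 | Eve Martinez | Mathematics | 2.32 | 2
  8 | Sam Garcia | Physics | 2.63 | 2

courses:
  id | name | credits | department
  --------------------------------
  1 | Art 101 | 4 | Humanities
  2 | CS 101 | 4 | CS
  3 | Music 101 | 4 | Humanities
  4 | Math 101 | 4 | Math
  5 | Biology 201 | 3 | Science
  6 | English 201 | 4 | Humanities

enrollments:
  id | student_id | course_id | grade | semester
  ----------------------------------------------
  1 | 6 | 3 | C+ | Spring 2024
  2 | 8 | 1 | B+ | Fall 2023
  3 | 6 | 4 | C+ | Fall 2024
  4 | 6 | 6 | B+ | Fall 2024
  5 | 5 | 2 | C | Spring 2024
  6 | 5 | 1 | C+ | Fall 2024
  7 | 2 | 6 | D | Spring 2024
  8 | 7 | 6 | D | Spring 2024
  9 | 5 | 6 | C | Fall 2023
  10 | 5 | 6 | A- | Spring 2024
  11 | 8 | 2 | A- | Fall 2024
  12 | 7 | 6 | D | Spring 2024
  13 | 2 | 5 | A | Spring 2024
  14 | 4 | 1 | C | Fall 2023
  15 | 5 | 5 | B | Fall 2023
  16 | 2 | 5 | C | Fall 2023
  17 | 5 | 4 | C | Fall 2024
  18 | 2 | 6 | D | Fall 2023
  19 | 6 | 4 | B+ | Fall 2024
SELECT p.name FROM courses p LEFT JOIN enrollments c ON c.course_id = p.id WHERE c.id IS NULL

Execution result:
(no rows)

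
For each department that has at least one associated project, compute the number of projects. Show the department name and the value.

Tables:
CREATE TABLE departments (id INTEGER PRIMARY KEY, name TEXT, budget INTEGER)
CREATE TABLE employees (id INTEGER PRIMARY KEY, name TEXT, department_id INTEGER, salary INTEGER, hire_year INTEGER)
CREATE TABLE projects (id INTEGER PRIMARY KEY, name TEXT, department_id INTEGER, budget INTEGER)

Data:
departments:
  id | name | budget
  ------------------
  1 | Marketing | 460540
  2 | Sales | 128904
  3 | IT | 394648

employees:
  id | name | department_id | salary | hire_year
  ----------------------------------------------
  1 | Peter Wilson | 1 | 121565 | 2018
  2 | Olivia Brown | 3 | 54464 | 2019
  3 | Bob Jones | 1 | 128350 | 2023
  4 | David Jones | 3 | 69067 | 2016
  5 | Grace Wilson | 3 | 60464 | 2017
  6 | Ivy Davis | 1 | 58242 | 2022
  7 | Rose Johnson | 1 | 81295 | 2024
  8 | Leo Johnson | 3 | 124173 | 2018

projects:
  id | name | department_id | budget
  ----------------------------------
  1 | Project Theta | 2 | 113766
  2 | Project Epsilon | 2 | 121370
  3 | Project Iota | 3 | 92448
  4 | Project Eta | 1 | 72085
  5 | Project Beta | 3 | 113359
SELECT p.name, COUNT(*) AS n FROM projects c JOIN departments p ON c.department_id = p.id GROUP BY p.id, p.name

Execution result:
name | n
Marketing | 1
Sales | 2
IT | 2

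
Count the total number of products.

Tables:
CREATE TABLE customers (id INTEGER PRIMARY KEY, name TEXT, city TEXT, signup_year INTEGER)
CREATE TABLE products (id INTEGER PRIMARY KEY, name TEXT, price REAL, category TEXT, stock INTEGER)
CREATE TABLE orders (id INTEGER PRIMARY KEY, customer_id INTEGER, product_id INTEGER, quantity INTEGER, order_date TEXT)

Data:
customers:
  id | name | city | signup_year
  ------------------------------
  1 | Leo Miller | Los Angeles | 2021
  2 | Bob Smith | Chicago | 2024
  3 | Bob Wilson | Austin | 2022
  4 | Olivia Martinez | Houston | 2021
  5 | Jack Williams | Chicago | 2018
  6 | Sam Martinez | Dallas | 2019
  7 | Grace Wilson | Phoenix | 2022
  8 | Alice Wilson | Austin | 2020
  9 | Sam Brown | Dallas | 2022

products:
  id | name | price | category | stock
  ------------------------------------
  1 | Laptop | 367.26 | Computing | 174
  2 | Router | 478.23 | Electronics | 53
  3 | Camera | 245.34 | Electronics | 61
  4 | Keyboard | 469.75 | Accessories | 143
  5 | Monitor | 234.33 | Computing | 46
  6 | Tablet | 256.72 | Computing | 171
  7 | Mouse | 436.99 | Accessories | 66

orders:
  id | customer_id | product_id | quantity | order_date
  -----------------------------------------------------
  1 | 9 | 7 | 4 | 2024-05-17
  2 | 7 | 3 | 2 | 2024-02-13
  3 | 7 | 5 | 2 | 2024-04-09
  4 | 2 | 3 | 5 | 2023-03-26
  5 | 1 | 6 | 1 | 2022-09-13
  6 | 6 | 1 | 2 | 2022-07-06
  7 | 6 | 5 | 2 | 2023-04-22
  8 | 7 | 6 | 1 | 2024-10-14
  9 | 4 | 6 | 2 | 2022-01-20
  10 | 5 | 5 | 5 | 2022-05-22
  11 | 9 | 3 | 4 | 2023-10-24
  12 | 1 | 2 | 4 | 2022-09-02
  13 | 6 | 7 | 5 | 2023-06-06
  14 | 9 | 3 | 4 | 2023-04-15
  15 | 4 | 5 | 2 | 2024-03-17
SELECT COUNT(*) FROM products

Execution result:
7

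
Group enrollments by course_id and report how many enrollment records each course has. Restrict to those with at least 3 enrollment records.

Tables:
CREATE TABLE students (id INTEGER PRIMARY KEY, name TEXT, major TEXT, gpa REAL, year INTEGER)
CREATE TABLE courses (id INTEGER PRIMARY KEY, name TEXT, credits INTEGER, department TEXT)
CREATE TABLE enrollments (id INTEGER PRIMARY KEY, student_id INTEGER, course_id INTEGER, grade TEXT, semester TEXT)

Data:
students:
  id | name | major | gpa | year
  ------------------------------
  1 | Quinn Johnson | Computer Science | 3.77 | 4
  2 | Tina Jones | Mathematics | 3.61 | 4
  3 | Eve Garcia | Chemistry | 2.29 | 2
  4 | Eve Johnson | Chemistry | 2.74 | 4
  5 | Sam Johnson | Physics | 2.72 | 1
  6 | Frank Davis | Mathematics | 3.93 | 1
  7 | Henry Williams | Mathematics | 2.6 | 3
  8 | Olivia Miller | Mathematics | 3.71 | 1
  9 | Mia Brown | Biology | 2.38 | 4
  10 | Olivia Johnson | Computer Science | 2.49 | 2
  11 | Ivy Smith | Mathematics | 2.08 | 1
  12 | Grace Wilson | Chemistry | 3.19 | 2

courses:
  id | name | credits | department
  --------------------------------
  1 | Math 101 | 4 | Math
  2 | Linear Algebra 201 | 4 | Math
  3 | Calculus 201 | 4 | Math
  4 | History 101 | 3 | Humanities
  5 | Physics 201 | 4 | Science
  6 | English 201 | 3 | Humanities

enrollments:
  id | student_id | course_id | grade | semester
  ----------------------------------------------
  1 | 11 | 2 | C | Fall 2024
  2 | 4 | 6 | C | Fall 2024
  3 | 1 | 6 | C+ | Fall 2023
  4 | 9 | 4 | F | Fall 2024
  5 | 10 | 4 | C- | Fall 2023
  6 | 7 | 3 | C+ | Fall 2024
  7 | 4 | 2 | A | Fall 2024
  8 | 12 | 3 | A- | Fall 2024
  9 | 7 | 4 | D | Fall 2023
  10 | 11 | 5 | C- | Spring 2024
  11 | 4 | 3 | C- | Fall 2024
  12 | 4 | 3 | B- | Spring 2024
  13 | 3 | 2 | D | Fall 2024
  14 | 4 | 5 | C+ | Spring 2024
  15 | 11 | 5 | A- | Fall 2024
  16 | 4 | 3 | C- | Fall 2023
SELECT course_id, COUNT(*) AS enrollment_count FROM enrollments GROUP BY course_id HAVING COUNT(*) >= 3

Execution result:
course_id | enrollment_count
2 | 3
3 | 5
4 | 3
5 | 3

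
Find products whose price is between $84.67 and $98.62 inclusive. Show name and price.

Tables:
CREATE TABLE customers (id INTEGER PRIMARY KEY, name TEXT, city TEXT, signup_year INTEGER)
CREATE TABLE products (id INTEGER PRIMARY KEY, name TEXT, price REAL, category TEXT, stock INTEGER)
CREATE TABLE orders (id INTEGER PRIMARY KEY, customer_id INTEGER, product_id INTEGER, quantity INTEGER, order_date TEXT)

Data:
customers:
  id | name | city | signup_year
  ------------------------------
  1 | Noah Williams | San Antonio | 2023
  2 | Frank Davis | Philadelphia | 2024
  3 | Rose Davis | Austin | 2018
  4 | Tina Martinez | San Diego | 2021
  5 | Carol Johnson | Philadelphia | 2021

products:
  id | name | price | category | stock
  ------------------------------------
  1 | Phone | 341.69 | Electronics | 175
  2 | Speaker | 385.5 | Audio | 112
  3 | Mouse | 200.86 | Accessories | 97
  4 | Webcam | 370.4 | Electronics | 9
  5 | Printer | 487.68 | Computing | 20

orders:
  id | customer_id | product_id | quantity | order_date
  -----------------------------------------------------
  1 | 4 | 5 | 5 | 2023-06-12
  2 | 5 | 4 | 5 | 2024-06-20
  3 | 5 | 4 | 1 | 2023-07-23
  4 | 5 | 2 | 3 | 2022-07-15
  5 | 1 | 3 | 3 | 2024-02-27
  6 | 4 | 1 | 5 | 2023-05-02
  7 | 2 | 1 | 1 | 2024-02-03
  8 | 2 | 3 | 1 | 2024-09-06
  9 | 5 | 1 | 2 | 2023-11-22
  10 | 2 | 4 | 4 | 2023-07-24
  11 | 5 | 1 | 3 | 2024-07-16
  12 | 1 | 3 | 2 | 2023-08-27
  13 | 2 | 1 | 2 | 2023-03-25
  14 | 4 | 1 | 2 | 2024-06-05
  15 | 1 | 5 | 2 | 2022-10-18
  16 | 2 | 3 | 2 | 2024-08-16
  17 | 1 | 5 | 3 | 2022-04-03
SELECT name, price FROM products WHERE price BETWEEN 84.67 AND 98.62

Execution result:
(no rows)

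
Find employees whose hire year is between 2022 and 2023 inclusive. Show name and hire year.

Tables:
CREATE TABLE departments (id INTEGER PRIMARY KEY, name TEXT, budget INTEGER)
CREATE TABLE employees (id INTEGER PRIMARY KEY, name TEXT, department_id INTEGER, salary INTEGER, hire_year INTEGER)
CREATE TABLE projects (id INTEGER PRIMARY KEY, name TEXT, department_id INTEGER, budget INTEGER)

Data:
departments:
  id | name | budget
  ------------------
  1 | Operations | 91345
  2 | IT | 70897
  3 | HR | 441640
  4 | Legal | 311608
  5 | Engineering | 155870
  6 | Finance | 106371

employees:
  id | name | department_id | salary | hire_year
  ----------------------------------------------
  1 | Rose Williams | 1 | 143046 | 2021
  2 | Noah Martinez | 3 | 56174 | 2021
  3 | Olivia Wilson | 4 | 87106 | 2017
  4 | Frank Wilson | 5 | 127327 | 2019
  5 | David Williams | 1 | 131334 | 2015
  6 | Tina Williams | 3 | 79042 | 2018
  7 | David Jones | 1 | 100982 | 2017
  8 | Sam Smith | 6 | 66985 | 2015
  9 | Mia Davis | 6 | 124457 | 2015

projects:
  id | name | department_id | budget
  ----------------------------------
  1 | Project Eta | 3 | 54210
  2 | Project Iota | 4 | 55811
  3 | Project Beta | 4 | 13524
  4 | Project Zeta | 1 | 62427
SELECT name, hire_year FROM employees WHERE hire_year BETWEEN 2022 AND 2023

Execution result:
(no rows)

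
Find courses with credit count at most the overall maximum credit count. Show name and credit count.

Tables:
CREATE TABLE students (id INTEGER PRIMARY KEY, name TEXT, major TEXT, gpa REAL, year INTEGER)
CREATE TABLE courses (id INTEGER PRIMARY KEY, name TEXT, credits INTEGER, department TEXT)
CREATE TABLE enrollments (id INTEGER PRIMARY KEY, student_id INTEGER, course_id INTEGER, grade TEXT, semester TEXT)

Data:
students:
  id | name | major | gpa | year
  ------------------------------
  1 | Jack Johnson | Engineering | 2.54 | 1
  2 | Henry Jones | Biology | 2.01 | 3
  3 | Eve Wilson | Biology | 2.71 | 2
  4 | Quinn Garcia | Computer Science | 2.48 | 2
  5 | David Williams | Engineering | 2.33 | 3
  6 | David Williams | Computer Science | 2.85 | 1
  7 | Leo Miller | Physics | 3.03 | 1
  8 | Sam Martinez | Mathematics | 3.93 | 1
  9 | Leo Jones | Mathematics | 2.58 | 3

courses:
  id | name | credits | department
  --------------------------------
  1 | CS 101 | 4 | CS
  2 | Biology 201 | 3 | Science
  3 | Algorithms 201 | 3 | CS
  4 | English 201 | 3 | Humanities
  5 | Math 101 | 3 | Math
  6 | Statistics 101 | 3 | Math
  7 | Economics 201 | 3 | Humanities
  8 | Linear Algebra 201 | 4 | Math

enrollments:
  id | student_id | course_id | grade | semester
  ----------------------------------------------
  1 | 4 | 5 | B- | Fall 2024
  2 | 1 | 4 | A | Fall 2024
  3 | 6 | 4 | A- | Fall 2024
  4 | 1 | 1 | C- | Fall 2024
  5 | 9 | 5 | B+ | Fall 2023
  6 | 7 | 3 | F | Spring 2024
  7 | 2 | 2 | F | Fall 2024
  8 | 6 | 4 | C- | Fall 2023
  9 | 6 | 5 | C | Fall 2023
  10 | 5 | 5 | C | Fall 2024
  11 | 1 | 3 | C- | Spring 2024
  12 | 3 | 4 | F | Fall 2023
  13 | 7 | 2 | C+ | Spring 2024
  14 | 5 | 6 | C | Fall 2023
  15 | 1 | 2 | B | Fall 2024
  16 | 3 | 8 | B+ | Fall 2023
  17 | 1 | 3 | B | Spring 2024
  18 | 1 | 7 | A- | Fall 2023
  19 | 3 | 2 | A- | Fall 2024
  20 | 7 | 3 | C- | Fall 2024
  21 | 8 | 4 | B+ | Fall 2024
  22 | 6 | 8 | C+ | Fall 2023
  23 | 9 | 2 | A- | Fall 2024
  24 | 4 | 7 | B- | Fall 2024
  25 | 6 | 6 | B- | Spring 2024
SELECT name, credits FROM courses WHERE credits <= (SELECT MAX(credits) FROM courses)

Execution result:
name | credits
CS 101 | 4
Biology 201 | 3
Algorithms 201 | 3
English 201 | 3
Math 101 | 3
Statistics 101 | 3
Economics 201 | 3
Linear Algebra 201 | 4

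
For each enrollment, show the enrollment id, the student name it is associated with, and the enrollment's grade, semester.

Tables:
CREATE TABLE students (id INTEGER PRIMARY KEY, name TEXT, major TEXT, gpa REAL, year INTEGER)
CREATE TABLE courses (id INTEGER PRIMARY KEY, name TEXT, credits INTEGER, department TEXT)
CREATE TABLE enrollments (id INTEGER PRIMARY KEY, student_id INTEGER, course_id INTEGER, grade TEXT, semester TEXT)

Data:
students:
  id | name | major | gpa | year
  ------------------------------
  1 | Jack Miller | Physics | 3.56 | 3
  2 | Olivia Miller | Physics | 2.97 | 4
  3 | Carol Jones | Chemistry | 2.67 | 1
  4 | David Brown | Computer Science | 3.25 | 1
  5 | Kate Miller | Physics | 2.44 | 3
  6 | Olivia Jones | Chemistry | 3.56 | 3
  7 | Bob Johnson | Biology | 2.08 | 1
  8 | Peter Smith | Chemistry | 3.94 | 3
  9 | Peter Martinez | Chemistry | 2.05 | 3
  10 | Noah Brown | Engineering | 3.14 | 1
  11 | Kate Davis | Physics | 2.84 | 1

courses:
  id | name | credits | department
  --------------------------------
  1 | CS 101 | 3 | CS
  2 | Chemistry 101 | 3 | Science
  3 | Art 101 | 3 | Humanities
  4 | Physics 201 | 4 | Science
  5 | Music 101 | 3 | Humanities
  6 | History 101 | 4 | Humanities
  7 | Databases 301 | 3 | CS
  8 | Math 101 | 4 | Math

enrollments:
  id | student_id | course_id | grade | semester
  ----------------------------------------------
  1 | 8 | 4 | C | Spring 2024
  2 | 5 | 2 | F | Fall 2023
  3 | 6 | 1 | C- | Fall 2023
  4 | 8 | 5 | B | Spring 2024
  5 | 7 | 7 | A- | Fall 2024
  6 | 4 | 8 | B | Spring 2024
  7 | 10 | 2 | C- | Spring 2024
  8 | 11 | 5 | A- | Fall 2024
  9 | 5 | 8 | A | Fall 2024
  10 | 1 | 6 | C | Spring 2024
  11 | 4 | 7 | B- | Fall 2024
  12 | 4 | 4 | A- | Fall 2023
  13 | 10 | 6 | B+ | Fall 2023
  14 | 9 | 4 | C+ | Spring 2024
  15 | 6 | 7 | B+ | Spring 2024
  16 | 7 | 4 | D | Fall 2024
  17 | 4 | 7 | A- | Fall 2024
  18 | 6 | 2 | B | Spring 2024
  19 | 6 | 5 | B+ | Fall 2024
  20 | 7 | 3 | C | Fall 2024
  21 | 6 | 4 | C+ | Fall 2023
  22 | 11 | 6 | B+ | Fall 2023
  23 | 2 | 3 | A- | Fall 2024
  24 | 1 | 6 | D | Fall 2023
SELECT c.id, p.name AS student, c.grade, c.semester FROM enrollments c JOIN students p ON c.student_id = p.id

Execution result:
id | student | grade | semester
1 | Peter Smith | C | Spring 2024
2 | Kate Miller | F | Fall 2023
3 | Olivia Jones | C- | Fall 2023
4 | Peter Smith | B | Spring 2024
5 | Bob Johnson | A- | Fall 2024
6 | David Brown | B | Spring 2024
7 | Noah Brown | C- | Spring 2024
8 | Kate Davis | A- | Fall 2024
9 | Kate Miller | A | Fall 2024
10 | Jack Miller | C | Spring 2024
11 | David Brown | B- | Fall 2024
12 | David Brown | A- | Fall 2023
13 | Noah Brown | B+ | Fall 2023
14 | Peter Martinez | C+ | Spring 2024
15 | Olivia Jones | B+ | Spring 2024
16 | Bob Johnson | D | Fall 2024
17 | David Brown | A- | Fall 2024
18 | Olivia Jones | B | Spring 2024
19 | Olivia Jones | B+ | Fall 2024
20 | Bob Johnson | C | Fall 2024
21 | Olivia Jones | C+ | Fall 2023
22 | Kate Davis | B+ | Fall 2023
23 | Olivia Miller | A- | Fall 2024
24 | Jack Miller | D | Fall 2023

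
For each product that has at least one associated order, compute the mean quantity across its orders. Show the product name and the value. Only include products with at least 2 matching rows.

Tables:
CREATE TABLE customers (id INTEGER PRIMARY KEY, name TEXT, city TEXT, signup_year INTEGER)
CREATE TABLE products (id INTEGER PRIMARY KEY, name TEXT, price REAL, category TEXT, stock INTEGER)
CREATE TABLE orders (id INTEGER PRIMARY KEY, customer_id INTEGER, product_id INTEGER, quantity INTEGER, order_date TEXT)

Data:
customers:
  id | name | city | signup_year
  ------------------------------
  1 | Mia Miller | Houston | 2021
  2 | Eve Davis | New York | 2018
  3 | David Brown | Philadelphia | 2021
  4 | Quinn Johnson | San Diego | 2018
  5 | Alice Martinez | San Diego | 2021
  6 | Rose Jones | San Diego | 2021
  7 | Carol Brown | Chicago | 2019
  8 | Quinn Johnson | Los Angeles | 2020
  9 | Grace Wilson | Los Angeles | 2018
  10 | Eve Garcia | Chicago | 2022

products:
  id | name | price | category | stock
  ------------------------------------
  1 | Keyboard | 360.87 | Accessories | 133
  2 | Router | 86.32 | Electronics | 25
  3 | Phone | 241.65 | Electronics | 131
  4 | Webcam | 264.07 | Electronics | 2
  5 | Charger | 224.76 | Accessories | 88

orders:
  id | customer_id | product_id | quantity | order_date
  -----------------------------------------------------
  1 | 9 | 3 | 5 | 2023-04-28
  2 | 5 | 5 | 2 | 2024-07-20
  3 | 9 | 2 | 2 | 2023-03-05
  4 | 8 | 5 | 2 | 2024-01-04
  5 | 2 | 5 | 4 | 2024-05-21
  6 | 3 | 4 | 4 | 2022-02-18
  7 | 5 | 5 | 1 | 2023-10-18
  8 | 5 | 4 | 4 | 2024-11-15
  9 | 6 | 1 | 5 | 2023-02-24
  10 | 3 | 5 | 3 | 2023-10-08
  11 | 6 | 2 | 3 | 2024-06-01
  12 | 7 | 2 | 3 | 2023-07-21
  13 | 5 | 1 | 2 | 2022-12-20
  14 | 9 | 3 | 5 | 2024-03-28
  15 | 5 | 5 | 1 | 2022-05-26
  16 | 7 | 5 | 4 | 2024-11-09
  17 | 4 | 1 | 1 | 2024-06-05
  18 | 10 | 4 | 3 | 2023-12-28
SELECT p.name, AVG(c.quantity) AS avg_quantity FROM orders c JOIN products p ON c.product_id = p.id GROUP BY p.id, p.name HAVING COUNT(*) >= 2

Execution result:
name | avg_quantity
Keyboard | 2.67
Router | 2.67
Phone | 5.00
Webcam | 3.67
Charger | 2.43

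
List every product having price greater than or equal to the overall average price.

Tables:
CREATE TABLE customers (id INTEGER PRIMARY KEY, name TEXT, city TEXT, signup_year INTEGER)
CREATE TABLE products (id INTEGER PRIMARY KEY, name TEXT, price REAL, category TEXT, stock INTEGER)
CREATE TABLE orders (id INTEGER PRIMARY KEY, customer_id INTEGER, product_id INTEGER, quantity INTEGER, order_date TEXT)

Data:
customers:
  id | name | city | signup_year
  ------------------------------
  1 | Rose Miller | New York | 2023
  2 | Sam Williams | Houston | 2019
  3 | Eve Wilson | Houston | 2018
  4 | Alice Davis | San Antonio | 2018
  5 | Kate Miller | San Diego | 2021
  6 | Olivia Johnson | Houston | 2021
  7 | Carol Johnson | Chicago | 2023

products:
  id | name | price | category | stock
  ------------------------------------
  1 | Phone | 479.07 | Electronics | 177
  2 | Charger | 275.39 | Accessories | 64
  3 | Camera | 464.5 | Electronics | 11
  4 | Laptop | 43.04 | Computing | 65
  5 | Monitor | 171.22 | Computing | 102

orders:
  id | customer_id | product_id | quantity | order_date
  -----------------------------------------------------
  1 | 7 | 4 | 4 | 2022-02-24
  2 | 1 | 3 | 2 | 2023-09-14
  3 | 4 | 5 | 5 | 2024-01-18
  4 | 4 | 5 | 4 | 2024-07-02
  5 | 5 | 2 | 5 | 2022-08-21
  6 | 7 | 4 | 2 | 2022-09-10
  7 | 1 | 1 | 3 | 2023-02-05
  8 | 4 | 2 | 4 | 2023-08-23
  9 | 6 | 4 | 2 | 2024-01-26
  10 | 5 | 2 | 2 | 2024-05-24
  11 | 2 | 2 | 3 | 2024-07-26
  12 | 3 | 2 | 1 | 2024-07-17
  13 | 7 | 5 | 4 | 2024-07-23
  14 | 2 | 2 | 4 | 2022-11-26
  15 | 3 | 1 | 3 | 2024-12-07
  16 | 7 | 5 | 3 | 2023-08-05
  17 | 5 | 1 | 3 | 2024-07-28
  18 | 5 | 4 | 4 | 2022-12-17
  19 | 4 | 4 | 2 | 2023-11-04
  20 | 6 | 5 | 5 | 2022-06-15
SELECT name, price FROM products WHERE price >= (SELECT AVG(price) FROM products)

Execution result:
name | price
Phone | 479.07
Camera | 464.50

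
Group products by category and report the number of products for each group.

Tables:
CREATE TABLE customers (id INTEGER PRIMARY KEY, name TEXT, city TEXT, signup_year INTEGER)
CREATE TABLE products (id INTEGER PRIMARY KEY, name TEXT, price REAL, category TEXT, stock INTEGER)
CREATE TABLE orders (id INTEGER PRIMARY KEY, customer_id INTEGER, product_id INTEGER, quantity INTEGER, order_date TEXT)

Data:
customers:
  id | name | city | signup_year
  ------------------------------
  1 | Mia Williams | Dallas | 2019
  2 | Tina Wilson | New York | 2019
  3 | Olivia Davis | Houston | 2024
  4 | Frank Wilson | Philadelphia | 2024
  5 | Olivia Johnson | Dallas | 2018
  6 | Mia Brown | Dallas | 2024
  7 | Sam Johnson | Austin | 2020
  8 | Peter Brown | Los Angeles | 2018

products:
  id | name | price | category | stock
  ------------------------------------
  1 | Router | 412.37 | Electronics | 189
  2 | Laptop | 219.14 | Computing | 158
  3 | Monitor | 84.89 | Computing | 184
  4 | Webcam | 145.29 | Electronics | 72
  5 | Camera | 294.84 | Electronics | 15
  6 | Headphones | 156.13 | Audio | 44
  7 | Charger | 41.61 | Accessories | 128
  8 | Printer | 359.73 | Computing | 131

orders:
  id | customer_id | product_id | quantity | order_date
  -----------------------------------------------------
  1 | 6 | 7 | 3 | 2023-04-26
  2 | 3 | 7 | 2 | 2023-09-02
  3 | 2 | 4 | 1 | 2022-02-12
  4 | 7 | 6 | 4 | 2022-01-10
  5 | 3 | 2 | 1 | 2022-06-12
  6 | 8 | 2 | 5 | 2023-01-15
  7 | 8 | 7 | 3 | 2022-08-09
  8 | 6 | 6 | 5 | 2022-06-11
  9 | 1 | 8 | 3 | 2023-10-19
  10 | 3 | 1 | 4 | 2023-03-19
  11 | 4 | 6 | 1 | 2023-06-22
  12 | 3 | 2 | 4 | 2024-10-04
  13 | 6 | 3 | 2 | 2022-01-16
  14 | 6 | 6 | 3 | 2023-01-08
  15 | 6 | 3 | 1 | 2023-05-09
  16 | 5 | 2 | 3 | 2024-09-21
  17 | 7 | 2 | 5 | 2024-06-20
SELECT category, COUNT(*) AS n FROM products GROUP BY category

Execution result:
category | n
Accessories | 1
Audio | 1
Computing | 3
Electronics | 3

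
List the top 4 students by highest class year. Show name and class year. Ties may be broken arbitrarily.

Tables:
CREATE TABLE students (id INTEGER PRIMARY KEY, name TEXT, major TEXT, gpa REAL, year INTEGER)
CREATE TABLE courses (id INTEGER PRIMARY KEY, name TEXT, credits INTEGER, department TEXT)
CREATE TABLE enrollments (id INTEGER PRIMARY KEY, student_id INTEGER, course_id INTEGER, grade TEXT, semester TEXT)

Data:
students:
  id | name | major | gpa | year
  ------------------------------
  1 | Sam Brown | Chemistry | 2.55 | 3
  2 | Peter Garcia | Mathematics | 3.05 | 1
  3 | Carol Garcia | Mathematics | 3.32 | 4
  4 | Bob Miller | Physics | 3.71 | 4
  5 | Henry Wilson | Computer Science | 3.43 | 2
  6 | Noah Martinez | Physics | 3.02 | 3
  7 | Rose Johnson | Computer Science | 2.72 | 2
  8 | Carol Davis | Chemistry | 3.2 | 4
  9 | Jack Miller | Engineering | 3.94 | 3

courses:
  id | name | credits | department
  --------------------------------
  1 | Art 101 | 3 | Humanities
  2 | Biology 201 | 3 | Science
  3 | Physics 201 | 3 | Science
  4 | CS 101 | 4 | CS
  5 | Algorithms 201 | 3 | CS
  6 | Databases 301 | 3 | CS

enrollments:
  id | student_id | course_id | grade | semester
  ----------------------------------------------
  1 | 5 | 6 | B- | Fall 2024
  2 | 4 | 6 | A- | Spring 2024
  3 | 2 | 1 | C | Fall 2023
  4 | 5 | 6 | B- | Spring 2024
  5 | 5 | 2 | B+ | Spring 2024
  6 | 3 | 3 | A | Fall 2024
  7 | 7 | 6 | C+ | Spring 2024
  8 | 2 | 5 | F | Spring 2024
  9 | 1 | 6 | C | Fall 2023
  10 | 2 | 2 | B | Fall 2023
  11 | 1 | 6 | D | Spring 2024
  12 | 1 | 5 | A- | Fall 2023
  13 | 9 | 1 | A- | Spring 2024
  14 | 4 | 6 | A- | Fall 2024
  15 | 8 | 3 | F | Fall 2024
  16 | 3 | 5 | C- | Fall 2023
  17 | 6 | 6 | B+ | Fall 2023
SELECT name, year FROM students ORDER BY year DESC LIMIT 4

Execution result:
name | year
Carol Garcia | 4
Bob Miller | 4
Carol Davis | 4
Sam Brown | 3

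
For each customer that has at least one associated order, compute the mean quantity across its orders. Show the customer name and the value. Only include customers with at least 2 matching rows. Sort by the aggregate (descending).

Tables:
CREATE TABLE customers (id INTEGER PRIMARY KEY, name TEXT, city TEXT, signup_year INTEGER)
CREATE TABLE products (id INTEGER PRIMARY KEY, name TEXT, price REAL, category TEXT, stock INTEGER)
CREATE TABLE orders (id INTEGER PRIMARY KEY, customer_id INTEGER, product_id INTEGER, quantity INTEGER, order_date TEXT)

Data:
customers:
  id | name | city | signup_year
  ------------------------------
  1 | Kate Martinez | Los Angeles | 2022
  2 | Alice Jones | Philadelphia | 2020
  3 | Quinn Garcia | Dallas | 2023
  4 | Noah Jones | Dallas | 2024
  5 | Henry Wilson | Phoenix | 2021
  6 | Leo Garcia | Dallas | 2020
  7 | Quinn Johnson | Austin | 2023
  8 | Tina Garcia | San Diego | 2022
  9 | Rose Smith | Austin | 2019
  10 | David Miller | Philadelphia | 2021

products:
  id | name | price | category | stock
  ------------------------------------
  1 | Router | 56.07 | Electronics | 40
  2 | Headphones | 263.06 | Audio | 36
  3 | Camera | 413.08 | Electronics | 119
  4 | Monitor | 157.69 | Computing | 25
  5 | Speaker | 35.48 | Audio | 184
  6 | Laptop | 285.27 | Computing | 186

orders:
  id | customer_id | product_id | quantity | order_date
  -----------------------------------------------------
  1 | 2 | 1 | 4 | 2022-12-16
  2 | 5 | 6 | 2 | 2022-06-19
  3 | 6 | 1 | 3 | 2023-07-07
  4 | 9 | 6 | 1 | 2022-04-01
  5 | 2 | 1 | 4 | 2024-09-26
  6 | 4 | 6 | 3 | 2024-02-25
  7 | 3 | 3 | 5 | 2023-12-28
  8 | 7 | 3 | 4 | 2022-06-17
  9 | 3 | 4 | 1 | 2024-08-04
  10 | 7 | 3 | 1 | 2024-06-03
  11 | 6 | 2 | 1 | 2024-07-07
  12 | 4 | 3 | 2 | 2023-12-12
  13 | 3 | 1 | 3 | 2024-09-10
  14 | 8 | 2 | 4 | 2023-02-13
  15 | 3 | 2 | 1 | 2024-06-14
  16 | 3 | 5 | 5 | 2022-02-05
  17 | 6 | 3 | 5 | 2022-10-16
SELECT p.name, AVG(c.quantity) AS avg_quantity FROM orders c JOIN customers p ON c.customer_id = p.id GROUP BY p.id, p.name HAVING COUNT(*) >= 2 ORDER BY avg_quantity DESC

Execution result:
name | avg_quantity
Alice Jones | 4.00
Quinn Garcia | 3.00
Leo Garcia | 3.00
Noah Jones | 2.50
Quinn Johnson | 2.50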